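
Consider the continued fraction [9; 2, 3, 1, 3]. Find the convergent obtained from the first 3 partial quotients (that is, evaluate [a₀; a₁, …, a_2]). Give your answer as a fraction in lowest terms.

66/7

a_0 = 9: 9/1
a_1 = 2: 19/2
a_2 = 3: 66/7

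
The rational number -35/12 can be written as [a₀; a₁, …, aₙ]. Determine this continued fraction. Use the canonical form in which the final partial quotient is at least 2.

-35 ÷ 12 → quotient -3, remainder 1
12 ÷ 1 → quotient 12, remainder 0

[-3; 12]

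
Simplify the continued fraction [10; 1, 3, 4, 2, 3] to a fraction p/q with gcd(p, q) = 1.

Start with 3.
2 + 1/(3/1) = 2 + 1/3 = 7/3
4 + 1/(7/3) = 4 + 3/7 = 31/7
3 + 1/(31/7) = 3 + 7/31 = 100/31
1 + 1/(100/31) = 1 + 31/100 = 131/100
10 + 1/(131/100) = 10 + 100/131 = 1410/131

1410/131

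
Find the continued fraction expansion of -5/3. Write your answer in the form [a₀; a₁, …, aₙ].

[-2; 3]

Repeatedly divide and take the remainder:
-5 = -2·3 + 1, so a_0 = -2
3 = 3·1 + 0, so a_1 = 3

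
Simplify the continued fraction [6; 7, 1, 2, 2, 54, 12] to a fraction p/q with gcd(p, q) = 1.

a_0 = 6: 6/1
a_1 = 7: 43/7
a_2 = 1: 49/8
a_3 = 2: 141/23
a_4 = 2: 331/54
a_5 = 54: 18015/2939
a_6 = 12: 216511/35322

216511/35322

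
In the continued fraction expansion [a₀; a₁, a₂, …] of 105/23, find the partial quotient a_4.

⌊105/23⌋ = 4, remainder 13
⌊23/13⌋ = 1, remainder 10
⌊13/10⌋ = 1, remainder 3
⌊10/3⌋ = 3, remainder 1
⌊3/1⌋ = 3, remainder 0

3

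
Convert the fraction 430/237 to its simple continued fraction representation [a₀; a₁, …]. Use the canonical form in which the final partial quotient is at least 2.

430 ÷ 237 → quotient 1, remainder 193
237 ÷ 193 → quotient 1, remainder 44
193 ÷ 44 → quotient 4, remainder 17
44 ÷ 17 → quotient 2, remainder 10
17 ÷ 10 → quotient 1, remainder 7
10 ÷ 7 → quotient 1, remainder 3
7 ÷ 3 → quotient 2, remainder 1
3 ÷ 1 → quotient 3, remainder 0

[1; 1, 4, 2, 1, 1, 2, 3]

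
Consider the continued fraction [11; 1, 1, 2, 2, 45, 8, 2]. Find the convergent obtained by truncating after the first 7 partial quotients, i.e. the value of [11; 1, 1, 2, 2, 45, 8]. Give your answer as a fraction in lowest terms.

Start with 8.
45 + 1/(8/1) = 45 + 1/8 = 361/8
2 + 1/(361/8) = 2 + 8/361 = 730/361
2 + 1/(730/361) = 2 + 361/730 = 1821/730
1 + 1/(1821/730) = 1 + 730/1821 = 2551/1821
1 + 1/(2551/1821) = 1 + 1821/2551 = 4372/2551
11 + 1/(4372/2551) = 11 + 2551/4372 = 50643/4372

50643/4372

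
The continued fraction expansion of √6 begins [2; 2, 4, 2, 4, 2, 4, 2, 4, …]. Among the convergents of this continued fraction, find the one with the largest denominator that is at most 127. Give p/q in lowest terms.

List convergents until the denominator exceeds the bound:
a_0 = 2: 2/1  (≤ bound)
a_1 = 2: 5/2  (≤ bound)
a_2 = 4: 22/9  (≤ bound)
a_3 = 2: 49/20  (≤ bound)
a_4 = 4: 218/89  (≤ bound)
a_5 = 2: 485/198  (> 127, stop)

218/89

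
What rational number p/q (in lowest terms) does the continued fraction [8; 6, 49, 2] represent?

Collapse the nested fraction from the inside out:
Start with 2.
49 + 1/(2/1) = 49 + 1/2 = 99/2
6 + 1/(99/2) = 6 + 2/99 = 596/99
8 + 1/(596/99) = 8 + 99/596 = 4867/596

4867/596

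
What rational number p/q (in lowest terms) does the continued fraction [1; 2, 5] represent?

16/11

Work from the innermost term outward:
Start with 5.
2 + 1/(5/1) = 2 + 1/5 = 11/5
1 + 1/(11/5) = 1 + 5/11 = 16/11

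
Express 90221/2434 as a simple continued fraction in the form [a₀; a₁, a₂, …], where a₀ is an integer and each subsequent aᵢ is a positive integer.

⌊90221/2434⌋ = 37, remainder 163
⌊2434/163⌋ = 14, remainder 152
⌊163/152⌋ = 1, remainder 11
⌊152/11⌋ = 13, remainder 9
⌊11/9⌋ = 1, remainder 2
⌊9/2⌋ = 4, remainder 1
⌊2/1⌋ = 2, remainder 0

[37; 14, 1, 13, 1, 4, 2]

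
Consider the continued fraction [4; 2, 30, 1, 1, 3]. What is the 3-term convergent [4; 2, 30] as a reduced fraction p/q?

274/61

Work from the innermost term outward:
Start with 30.
2 + 1/(30/1) = 2 + 1/30 = 61/30
4 + 1/(61/30) = 4 + 30/61 = 274/61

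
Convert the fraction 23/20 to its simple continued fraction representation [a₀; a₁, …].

[1; 6, 1, 2]

⌊23/20⌋ = 1, remainder 3
⌊20/3⌋ = 6, remainder 2
⌊3/2⌋ = 1, remainder 1
⌊2/1⌋ = 2, remainder 0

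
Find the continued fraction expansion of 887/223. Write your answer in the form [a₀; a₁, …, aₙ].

[3; 1, 43, 1, 1, 2]

887 ÷ 223 → quotient 3, remainder 218
223 ÷ 218 → quotient 1, remainder 5
218 ÷ 5 → quotient 43, remainder 3
5 ÷ 3 → quotient 1, remainder 2
3 ÷ 2 → quotient 1, remainder 1
2 ÷ 1 → quotient 2, remainder 0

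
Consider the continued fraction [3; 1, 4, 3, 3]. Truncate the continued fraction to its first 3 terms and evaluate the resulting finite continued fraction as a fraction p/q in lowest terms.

a_0 = 3: 3/1
a_1 = 1: 4/1
a_2 = 4: 19/5

19/5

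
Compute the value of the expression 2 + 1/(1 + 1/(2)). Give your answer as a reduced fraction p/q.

a_0 = 2: 2/1
a_1 = 1: 3/1
a_2 = 2: 8/3

8/3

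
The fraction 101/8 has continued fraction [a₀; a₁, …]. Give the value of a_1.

1

Run the Euclidean algorithm, recording each quotient:
101 = 12·8 + 5, so a_0 = 12
8 = 1·5 + 3, so a_1 = 1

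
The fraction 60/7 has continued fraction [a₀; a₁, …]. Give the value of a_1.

1

Apply division with remainder until the remainder is 0:
60 ÷ 7 → quotient 8, remainder 4
7 ÷ 4 → quotient 1, remainder 3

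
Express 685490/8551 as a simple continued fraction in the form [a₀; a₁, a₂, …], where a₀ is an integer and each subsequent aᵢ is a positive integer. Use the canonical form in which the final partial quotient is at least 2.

Apply division with remainder until the remainder is 0:
⌊685490/8551⌋ = 80, remainder 1410
⌊8551/1410⌋ = 6, remainder 91
⌊1410/91⌋ = 15, remainder 45
⌊91/45⌋ = 2, remainder 1
⌊45/1⌋ = 45, remainder 0

[80; 6, 15, 2, 45]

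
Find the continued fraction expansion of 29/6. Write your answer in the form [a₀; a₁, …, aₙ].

[4; 1, 5]

29 = 4·6 + 5, so a_0 = 4
6 = 1·5 + 1, so a_1 = 1
5 = 5·1 + 0, so a_2 = 5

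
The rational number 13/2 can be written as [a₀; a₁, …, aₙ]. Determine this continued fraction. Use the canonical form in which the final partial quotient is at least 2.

13 = 6·2 + 1, so a_0 = 6
2 = 2·1 + 0, so a_1 = 2

[6; 2]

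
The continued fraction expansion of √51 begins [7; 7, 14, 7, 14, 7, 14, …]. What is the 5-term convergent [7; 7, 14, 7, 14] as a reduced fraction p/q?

70693/9899

Work from the innermost term outward:
Start with 14.
7 + 1/(14/1) = 7 + 1/14 = 99/14
14 + 1/(99/14) = 14 + 14/99 = 1400/99
7 + 1/(1400/99) = 7 + 99/1400 = 9899/1400
7 + 1/(9899/1400) = 7 + 1400/9899 = 70693/9899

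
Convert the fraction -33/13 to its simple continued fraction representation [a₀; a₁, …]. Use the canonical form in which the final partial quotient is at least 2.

⌊-33/13⌋ = -3, remainder 6
⌊13/6⌋ = 2, remainder 1
⌊6/1⌋ = 6, remainder 0

[-3; 2, 6]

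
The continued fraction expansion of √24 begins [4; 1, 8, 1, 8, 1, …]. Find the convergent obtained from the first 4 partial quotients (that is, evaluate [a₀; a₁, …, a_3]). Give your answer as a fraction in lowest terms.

49/10

Starting at the tail and folding back:
Start with 1.
8 + 1/(1/1) = 8 + 1/1 = 9/1
1 + 1/(9/1) = 1 + 1/9 = 10/9
4 + 1/(10/9) = 4 + 9/10 = 49/10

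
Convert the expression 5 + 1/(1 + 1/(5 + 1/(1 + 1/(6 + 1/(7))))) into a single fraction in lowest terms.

2008/343

Use the convergent recurrence hₖ = aₖ·hₖ₋₁ + hₖ₋₂ (and likewise for the denominators kₖ):
a_0 = 5: 5/1
a_1 = 1: 6/1
a_2 = 5: 35/6
a_3 = 1: 41/7
a_4 = 6: 281/48
a_5 = 7: 2008/343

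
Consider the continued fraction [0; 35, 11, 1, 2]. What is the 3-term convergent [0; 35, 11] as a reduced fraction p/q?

Start with 11.
35 + 1/(11/1) = 35 + 1/11 = 386/11
0 + 1/(386/11) = 0 + 11/386 = 11/386

11/386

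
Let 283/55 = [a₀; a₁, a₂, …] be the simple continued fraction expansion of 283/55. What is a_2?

1

Repeatedly divide and take the remainder:
283 ÷ 55 → quotient 5, remainder 8
55 ÷ 8 → quotient 6, remainder 7
8 ÷ 7 → quotient 1, remainder 1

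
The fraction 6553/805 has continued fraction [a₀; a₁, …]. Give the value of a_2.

Apply division with remainder until the remainder is 0:
6553 = 8·805 + 113, so a_0 = 8
805 = 7·113 + 14, so a_1 = 7
113 = 8·14 + 1, so a_2 = 8

8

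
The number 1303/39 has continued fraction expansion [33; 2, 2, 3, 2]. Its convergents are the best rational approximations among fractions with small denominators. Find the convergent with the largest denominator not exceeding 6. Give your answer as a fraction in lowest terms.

167/5

a_0 = 33: 33/1  (≤ bound)
a_1 = 2: 67/2  (≤ bound)
a_2 = 2: 167/5  (≤ bound)
a_3 = 3: 568/17  (> 6, stop)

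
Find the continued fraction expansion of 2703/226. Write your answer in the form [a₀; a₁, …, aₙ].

[11; 1, 24, 9]

2703 = 11·226 + 217, so a_0 = 11
226 = 1·217 + 9, so a_1 = 1
217 = 24·9 + 1, so a_2 = 24
9 = 9·1 + 0, so a_3 = 9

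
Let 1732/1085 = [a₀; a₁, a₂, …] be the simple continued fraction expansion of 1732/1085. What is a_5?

1732 ÷ 1085 → quotient 1, remainder 647
1085 ÷ 647 → quotient 1, remainder 438
647 ÷ 438 → quotient 1, remainder 209
438 ÷ 209 → quotient 2, remainder 20
209 ÷ 20 → quotient 10, remainder 9
20 ÷ 9 → quotient 2, remainder 2

2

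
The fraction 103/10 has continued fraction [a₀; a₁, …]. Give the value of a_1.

3

103 ÷ 10 → quotient 10, remainder 3
10 ÷ 3 → quotient 3, remainder 1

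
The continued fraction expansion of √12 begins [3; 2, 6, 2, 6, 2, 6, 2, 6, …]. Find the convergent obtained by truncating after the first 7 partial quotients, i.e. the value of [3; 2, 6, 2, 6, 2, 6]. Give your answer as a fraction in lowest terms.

Build up convergents one term at a time:
a_0 = 3: 3/1
a_1 = 2: 7/2
a_2 = 6: 45/13
a_3 = 2: 97/28
a_4 = 6: 627/181
a_5 = 2: 1351/390
a_6 = 6: 8733/2521

8733/2521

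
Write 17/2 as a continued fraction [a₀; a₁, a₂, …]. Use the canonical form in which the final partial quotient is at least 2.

[8; 2]

Repeatedly divide and take the remainder:
17 ÷ 2 → quotient 8, remainder 1
2 ÷ 1 → quotient 2, remainder 0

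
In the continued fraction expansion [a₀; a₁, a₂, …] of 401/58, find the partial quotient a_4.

1

Repeatedly divide and take the remainder:
401 = 6·58 + 53, so a_0 = 6
58 = 1·53 + 5, so a_1 = 1
53 = 10·5 + 3, so a_2 = 10
5 = 1·3 + 2, so a_3 = 1
3 = 1·2 + 1, so a_4 = 1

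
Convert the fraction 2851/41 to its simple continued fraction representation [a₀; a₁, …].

2851 ÷ 41 → quotient 69, remainder 22
41 ÷ 22 → quotient 1, remainder 19
22 ÷ 19 → quotient 1, remainder 3
19 ÷ 3 → quotient 6, remainder 1
3 ÷ 1 → quotient 3, remainder 0

[69; 1, 1, 6, 3]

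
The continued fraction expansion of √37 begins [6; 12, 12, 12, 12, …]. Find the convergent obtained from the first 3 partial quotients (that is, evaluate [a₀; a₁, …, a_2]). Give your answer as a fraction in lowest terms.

882/145

Start with 12.
12 + 1/(12/1) = 12 + 1/12 = 145/12
6 + 1/(145/12) = 6 + 12/145 = 882/145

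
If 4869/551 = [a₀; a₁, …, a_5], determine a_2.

Apply division with remainder until the remainder is 0:
4869 ÷ 551 → quotient 8, remainder 461
551 ÷ 461 → quotient 1, remainder 90
461 ÷ 90 → quotient 5, remainder 11

5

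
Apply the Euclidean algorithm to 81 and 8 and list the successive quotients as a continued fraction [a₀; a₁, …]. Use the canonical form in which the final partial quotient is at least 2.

Run the Euclidean algorithm, recording each quotient:
⌊81/8⌋ = 10, remainder 1
⌊8/1⌋ = 8, remainder 0

[10; 8]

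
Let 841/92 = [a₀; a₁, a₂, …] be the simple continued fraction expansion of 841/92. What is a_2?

13

841 ÷ 92 → quotient 9, remainder 13
92 ÷ 13 → quotient 7, remainder 1
13 ÷ 1 → quotient 13, remainder 0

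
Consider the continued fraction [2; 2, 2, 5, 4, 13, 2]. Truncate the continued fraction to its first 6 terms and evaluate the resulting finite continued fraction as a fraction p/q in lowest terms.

3601/1496

Start with 13.
4 + 1/(13/1) = 4 + 1/13 = 53/13
5 + 1/(53/13) = 5 + 13/53 = 278/53
2 + 1/(278/53) = 2 + 53/278 = 609/278
2 + 1/(609/278) = 2 + 278/609 = 1496/609
2 + 1/(1496/609) = 2 + 609/1496 = 3601/1496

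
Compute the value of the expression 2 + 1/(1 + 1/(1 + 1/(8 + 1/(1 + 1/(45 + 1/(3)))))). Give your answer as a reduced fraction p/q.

Use the convergent recurrence hₖ = aₖ·hₖ₋₁ + hₖ₋₂ (and likewise for the denominators kₖ):
a_0 = 2: 2/1
a_1 = 1: 3/1
a_2 = 1: 5/2
a_3 = 8: 43/17
a_4 = 1: 48/19
a_5 = 45: 2203/872
a_6 = 3: 6657/2635

6657/2635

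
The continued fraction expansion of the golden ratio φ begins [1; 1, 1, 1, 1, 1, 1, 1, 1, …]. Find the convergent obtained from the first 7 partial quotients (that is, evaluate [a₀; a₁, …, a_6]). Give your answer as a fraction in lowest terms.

Use the convergent recurrence hₖ = aₖ·hₖ₋₁ + hₖ₋₂ (and likewise for the denominators kₖ):
a_0 = 1: 1/1
a_1 = 1: 2/1
a_2 = 1: 3/2
a_3 = 1: 5/3
a_4 = 1: 8/5
a_5 = 1: 13/8
a_6 = 1: 21/13

21/13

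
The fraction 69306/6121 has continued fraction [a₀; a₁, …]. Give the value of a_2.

10

69306 = 11·6121 + 1975, so a_0 = 11
6121 = 3·1975 + 196, so a_1 = 3
1975 = 10·196 + 15, so a_2 = 10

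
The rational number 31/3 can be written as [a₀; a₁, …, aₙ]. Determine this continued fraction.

[10; 3]

31 ÷ 3 → quotient 10, remainder 1
3 ÷ 1 → quotient 3, remainder 0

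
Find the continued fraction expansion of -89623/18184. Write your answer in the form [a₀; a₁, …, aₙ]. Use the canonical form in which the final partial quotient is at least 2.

[-5; 14, 49, 1, 7, 1, 2]

-89623 ÷ 18184 → quotient -5, remainder 1297
18184 ÷ 1297 → quotient 14, remainder 26
1297 ÷ 26 → quotient 49, remainder 23
26 ÷ 23 → quotient 1, remainder 3
23 ÷ 3 → quotient 7, remainder 2
3 ÷ 2 → quotient 1, remainder 1
2 ÷ 1 → quotient 2, remainder 0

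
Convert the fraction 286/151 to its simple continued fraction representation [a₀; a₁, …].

[1; 1, 8, 2, 3, 2]

Repeatedly divide and take the remainder:
⌊286/151⌋ = 1, remainder 135
⌊151/135⌋ = 1, remainder 16
⌊135/16⌋ = 8, remainder 7
⌊16/7⌋ = 2, remainder 2
⌊7/2⌋ = 3, remainder 1
⌊2/1⌋ = 2, remainder 0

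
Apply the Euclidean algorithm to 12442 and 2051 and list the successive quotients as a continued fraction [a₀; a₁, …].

⌊12442/2051⌋ = 6, remainder 136
⌊2051/136⌋ = 15, remainder 11
⌊136/11⌋ = 12, remainder 4
⌊11/4⌋ = 2, remainder 3
⌊4/3⌋ = 1, remainder 1
⌊3/1⌋ = 3, remainder 0

[6; 15, 12, 2, 1, 3]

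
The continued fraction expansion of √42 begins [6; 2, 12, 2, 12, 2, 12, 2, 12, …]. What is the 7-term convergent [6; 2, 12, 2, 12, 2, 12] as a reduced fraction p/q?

Start with 12.
2 + 1/(12/1) = 2 + 1/12 = 25/12
12 + 1/(25/12) = 12 + 12/25 = 312/25
2 + 1/(312/25) = 2 + 25/312 = 649/312
12 + 1/(649/312) = 12 + 312/649 = 8100/649
2 + 1/(8100/649) = 2 + 649/8100 = 16849/8100
6 + 1/(16849/8100) = 6 + 8100/16849 = 109194/16849

109194/16849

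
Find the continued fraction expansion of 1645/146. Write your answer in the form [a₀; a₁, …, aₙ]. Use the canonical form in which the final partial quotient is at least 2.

[11; 3, 1, 2, 1, 9]

Run the Euclidean algorithm, recording each quotient:
1645 = 11·146 + 39, so a_0 = 11
146 = 3·39 + 29, so a_1 = 3
39 = 1·29 + 10, so a_2 = 1
29 = 2·10 + 9, so a_3 = 2
10 = 1·9 + 1, so a_4 = 1
9 = 9·1 + 0, so a_5 = 9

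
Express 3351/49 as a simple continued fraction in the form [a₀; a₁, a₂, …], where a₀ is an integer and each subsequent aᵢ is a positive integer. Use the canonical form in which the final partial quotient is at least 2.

[68; 2, 1, 1, 2, 1, 2]

3351 ÷ 49 → quotient 68, remainder 19
49 ÷ 19 → quotient 2, remainder 11
19 ÷ 11 → quotient 1, remainder 8
11 ÷ 8 → quotient 1, remainder 3
8 ÷ 3 → quotient 2, remainder 2
3 ÷ 2 → quotient 1, remainder 1
2 ÷ 1 → quotient 2, remainder 0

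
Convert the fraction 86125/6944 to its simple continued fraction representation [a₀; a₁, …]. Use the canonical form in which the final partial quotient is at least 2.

Repeatedly divide and take the remainder:
⌊86125/6944⌋ = 12, remainder 2797
⌊6944/2797⌋ = 2, remainder 1350
⌊2797/1350⌋ = 2, remainder 97
⌊1350/97⌋ = 13, remainder 89
⌊97/89⌋ = 1, remainder 8
⌊89/8⌋ = 11, remainder 1
⌊8/1⌋ = 8, remainder 0

[12; 2, 2, 13, 1, 11, 8]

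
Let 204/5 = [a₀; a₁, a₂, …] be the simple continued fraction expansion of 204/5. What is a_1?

⌊204/5⌋ = 40, remainder 4
⌊5/4⌋ = 1, remainder 1

1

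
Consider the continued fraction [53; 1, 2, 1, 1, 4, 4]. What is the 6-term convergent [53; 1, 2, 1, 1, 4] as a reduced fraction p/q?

1719/32

a_0 = 53: 53/1
a_1 = 1: 54/1
a_2 = 2: 161/3
a_3 = 1: 215/4
a_4 = 1: 376/7
a_5 = 4: 1719/32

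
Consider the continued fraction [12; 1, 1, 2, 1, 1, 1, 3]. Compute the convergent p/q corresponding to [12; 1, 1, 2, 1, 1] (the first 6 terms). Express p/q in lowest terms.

151/12

a_0 = 12: 12/1
a_1 = 1: 13/1
a_2 = 1: 25/2
a_3 = 2: 63/5
a_4 = 1: 88/7
a_5 = 1: 151/12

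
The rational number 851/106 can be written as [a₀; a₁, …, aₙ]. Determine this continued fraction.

851 ÷ 106 → quotient 8, remainder 3
106 ÷ 3 → quotient 35, remainder 1
3 ÷ 1 → quotient 3, remainder 0

[8; 35, 3]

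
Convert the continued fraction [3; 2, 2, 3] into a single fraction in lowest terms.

58/17

Start with 3.
2 + 1/(3/1) = 2 + 1/3 = 7/3
2 + 1/(7/3) = 2 + 3/7 = 17/7
3 + 1/(17/7) = 3 + 7/17 = 58/17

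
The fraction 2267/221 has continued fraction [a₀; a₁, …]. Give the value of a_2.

2267 ÷ 221 → quotient 10, remainder 57
221 ÷ 57 → quotient 3, remainder 50
57 ÷ 50 → quotient 1, remainder 7

1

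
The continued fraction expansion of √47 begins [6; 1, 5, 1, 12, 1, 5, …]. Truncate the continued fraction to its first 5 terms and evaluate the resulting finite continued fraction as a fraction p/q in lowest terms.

a_0 = 6: 6/1
a_1 = 1: 7/1
a_2 = 5: 41/6
a_3 = 1: 48/7
a_4 = 12: 617/90

617/90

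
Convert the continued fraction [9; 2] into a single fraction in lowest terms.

Build up convergents one term at a time:
a_0 = 9: 9/1
a_1 = 2: 19/2

19/2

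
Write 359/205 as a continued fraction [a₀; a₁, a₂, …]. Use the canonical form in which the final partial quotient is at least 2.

Run the Euclidean algorithm, recording each quotient:
359 ÷ 205 → quotient 1, remainder 154
205 ÷ 154 → quotient 1, remainder 51
154 ÷ 51 → quotient 3, remainder 1
51 ÷ 1 → quotient 51, remainder 0

[1; 1, 3, 51]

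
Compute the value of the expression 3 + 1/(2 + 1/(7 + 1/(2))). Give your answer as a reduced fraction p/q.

111/32

Start with 2.
7 + 1/(2/1) = 7 + 1/2 = 15/2
2 + 1/(15/2) = 2 + 2/15 = 32/15
3 + 1/(32/15) = 3 + 15/32 = 111/32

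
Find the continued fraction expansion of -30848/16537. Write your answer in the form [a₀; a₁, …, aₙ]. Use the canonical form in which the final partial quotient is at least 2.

⌊-30848/16537⌋ = -2, remainder 2226
⌊16537/2226⌋ = 7, remainder 955
⌊2226/955⌋ = 2, remainder 316
⌊955/316⌋ = 3, remainder 7
⌊316/7⌋ = 45, remainder 1
⌊7/1⌋ = 7, remainder 0

[-2; 7, 2, 3, 45, 7]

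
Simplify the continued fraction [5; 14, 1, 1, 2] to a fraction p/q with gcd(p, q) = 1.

Start with 2.
1 + 1/(2/1) = 1 + 1/2 = 3/2
1 + 1/(3/2) = 1 + 2/3 = 5/3
14 + 1/(5/3) = 14 + 3/5 = 73/5
5 + 1/(73/5) = 5 + 5/73 = 370/73

370/73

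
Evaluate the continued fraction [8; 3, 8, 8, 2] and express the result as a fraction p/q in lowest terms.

3586/431

a_0 = 8: 8/1
a_1 = 3: 25/3
a_2 = 8: 208/25
a_3 = 8: 1689/203
a_4 = 2: 3586/431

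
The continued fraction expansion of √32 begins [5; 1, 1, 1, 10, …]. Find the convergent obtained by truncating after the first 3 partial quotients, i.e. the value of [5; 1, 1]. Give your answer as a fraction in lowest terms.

Compute successive convergents:
a_0 = 5: 5/1
a_1 = 1: 6/1
a_2 = 1: 11/2

11/2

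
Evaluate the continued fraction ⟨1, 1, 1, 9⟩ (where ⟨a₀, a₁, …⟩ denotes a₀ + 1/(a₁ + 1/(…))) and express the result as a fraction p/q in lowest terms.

29/19

Start with 9.
1 + 1/(9/1) = 1 + 1/9 = 10/9
1 + 1/(10/9) = 1 + 9/10 = 19/10
1 + 1/(19/10) = 1 + 10/19 = 29/19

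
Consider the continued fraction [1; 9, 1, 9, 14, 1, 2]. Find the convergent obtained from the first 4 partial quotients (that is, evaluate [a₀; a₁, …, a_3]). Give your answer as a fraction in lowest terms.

a_0 = 1: 1/1
a_1 = 9: 10/9
a_2 = 1: 11/10
a_3 = 9: 109/99

109/99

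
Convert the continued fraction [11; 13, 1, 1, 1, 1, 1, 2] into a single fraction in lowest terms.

3167/286

Collapse the nested fraction from the inside out:
Start with 2.
1 + 1/(2/1) = 1 + 1/2 = 3/2
1 + 1/(3/2) = 1 + 2/3 = 5/3
1 + 1/(5/3) = 1 + 3/5 = 8/5
1 + 1/(8/5) = 1 + 5/8 = 13/8
1 + 1/(13/8) = 1 + 8/13 = 21/13
13 + 1/(21/13) = 13 + 13/21 = 286/21
11 + 1/(286/21) = 11 + 21/286 = 3167/286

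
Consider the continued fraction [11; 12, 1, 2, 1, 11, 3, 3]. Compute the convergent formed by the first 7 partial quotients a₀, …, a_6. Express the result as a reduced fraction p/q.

Build up convergents one term at a time:
a_0 = 11: 11/1
a_1 = 12: 133/12
a_2 = 1: 144/13
a_3 = 2: 421/38
a_4 = 1: 565/51
a_5 = 11: 6636/599
a_6 = 3: 20473/1848

20473/1848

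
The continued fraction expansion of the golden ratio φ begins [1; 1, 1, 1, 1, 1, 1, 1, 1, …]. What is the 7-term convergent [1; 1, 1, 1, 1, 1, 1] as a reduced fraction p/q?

21/13

a_0 = 1: 1/1
a_1 = 1: 2/1
a_2 = 1: 3/2
a_3 = 1: 5/3
a_4 = 1: 8/5
a_5 = 1: 13/8
a_6 = 1: 21/13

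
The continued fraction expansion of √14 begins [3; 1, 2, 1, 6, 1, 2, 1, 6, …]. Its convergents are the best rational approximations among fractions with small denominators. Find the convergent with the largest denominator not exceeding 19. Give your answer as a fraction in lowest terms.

a_0 = 3: 3/1  (≤ bound)
a_1 = 1: 4/1  (≤ bound)
a_2 = 2: 11/3  (≤ bound)
a_3 = 1: 15/4  (≤ bound)
a_4 = 6: 101/27  (> 19, stop)

15/4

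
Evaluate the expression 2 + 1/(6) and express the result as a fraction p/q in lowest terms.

a_0 = 2: 2/1
a_1 = 6: 13/6

13/6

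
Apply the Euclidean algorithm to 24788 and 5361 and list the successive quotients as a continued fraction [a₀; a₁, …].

24788 ÷ 5361 → quotient 4, remainder 3344
5361 ÷ 3344 → quotient 1, remainder 2017
3344 ÷ 2017 → quotient 1, remainder 1327
2017 ÷ 1327 → quotient 1, remainder 690
1327 ÷ 690 → quotient 1, remainder 637
690 ÷ 637 → quotient 1, remainder 53
637 ÷ 53 → quotient 12, remainder 1
53 ÷ 1 → quotient 53, remainder 0

[4; 1, 1, 1, 1, 1, 12, 53]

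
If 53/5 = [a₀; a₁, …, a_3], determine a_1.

Run the Euclidean algorithm, recording each quotient:
⌊53/5⌋ = 10, remainder 3
⌊5/3⌋ = 1, remainder 2

1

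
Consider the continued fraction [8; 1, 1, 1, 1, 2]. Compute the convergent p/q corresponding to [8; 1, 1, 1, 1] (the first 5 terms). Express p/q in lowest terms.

Starting at the tail and folding back:
Start with 1.
1 + 1/(1/1) = 1 + 1/1 = 2/1
1 + 1/(2/1) = 1 + 1/2 = 3/2
1 + 1/(3/2) = 1 + 2/3 = 5/3
8 + 1/(5/3) = 8 + 3/5 = 43/5

43/5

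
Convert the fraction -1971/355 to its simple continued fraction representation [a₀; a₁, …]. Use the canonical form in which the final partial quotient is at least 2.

[-6; 2, 4, 3, 2, 1, 3]

-1971 ÷ 355 → quotient -6, remainder 159
355 ÷ 159 → quotient 2, remainder 37
159 ÷ 37 → quotient 4, remainder 11
37 ÷ 11 → quotient 3, remainder 4
11 ÷ 4 → quotient 2, remainder 3
4 ÷ 3 → quotient 1, remainder 1
3 ÷ 1 → quotient 3, remainder 0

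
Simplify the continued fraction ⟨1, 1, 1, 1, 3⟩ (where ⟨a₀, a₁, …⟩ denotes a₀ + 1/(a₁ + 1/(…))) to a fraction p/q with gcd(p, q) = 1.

Start with 3.
1 + 1/(3/1) = 1 + 1/3 = 4/3
1 + 1/(4/3) = 1 + 3/4 = 7/4
1 + 1/(7/4) = 1 + 4/7 = 11/7
1 + 1/(11/7) = 1 + 7/11 = 18/11

18/11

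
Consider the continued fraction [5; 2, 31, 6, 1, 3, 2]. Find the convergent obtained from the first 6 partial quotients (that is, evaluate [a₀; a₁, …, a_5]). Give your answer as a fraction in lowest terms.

9386/1709

a_0 = 5: 5/1
a_1 = 2: 11/2
a_2 = 31: 346/63
a_3 = 6: 2087/380
a_4 = 1: 2433/443
a_5 = 3: 9386/1709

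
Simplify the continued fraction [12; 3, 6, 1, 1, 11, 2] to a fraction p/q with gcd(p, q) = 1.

12157/987

Build up convergents one term at a time:
a_0 = 12: 12/1
a_1 = 3: 37/3
a_2 = 6: 234/19
a_3 = 1: 271/22
a_4 = 1: 505/41
a_5 = 11: 5826/473
a_6 = 2: 12157/987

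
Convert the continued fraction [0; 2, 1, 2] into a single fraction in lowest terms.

3/8

Start with 2.
1 + 1/(2/1) = 1 + 1/2 = 3/2
2 + 1/(3/2) = 2 + 2/3 = 8/3
0 + 1/(8/3) = 0 + 3/8 = 3/8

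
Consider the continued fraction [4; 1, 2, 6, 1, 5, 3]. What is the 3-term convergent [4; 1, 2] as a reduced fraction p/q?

a_0 = 4: 4/1
a_1 = 1: 5/1
a_2 = 2: 14/3

14/3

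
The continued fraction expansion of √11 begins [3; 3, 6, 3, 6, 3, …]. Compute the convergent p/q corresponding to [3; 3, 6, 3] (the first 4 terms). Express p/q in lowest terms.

a_0 = 3: 3/1
a_1 = 3: 10/3
a_2 = 6: 63/19
a_3 = 3: 199/60

199/60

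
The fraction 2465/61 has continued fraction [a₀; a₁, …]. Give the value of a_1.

2465 ÷ 61 → quotient 40, remainder 25
61 ÷ 25 → quotient 2, remainder 11

2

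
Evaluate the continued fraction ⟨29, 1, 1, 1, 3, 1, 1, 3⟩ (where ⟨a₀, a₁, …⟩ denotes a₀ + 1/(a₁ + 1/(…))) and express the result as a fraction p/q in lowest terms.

2638/89

Use the convergent recurrence hₖ = aₖ·hₖ₋₁ + hₖ₋₂ (and likewise for the denominators kₖ):
a_0 = 29: 29/1
a_1 = 1: 30/1
a_2 = 1: 59/2
a_3 = 1: 89/3
a_4 = 3: 326/11
a_5 = 1: 415/14
a_6 = 1: 741/25
a_7 = 3: 2638/89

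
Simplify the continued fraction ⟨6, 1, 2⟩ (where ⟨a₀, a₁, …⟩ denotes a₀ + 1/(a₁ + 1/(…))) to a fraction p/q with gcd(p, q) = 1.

Compute successive convergents:
a_0 = 6: 6/1
a_1 = 1: 7/1
a_2 = 2: 20/3

20/3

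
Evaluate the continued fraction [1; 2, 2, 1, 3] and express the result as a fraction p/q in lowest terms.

37/26

Work from the innermost term outward:
Start with 3.
1 + 1/(3/1) = 1 + 1/3 = 4/3
2 + 1/(4/3) = 2 + 3/4 = 11/4
2 + 1/(11/4) = 2 + 4/11 = 26/11
1 + 1/(26/11) = 1 + 11/26 = 37/26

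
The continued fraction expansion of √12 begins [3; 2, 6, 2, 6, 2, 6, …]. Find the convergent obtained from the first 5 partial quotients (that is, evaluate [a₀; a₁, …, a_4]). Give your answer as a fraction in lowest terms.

627/181

Start with 6.
2 + 1/(6/1) = 2 + 1/6 = 13/6
6 + 1/(13/6) = 6 + 6/13 = 84/13
2 + 1/(84/13) = 2 + 13/84 = 181/84
3 + 1/(181/84) = 3 + 84/181 = 627/181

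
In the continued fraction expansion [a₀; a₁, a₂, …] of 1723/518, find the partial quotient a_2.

15

Apply division with remainder until the remainder is 0:
1723 ÷ 518 → quotient 3, remainder 169
518 ÷ 169 → quotient 3, remainder 11
169 ÷ 11 → quotient 15, remainder 4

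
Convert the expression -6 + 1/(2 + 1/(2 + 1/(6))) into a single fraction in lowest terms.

-179/32

Compute successive convergents:
a_0 = -6: -6/1
a_1 = 2: -11/2
a_2 = 2: -28/5
a_3 = 6: -179/32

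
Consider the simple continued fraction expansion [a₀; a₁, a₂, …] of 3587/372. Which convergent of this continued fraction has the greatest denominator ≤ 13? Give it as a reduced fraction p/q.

106/11

List convergents until the denominator exceeds the bound:
a_0 = 9: 9/1  (≤ bound)
a_1 = 1: 10/1  (≤ bound)
a_2 = 1: 19/2  (≤ bound)
a_3 = 1: 29/3  (≤ bound)
a_4 = 3: 106/11  (≤ bound)
a_5 = 1: 135/14  (> 13, stop)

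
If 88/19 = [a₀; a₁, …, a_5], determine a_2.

88 = 4·19 + 12, so a_0 = 4
19 = 1·12 + 7, so a_1 = 1
12 = 1·7 + 5, so a_2 = 1

1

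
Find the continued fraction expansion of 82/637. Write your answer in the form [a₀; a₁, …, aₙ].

[0; 7, 1, 3, 3, 6]

Run the Euclidean algorithm, recording each quotient:
82 = 0·637 + 82, so a_0 = 0
637 = 7·82 + 63, so a_1 = 7
82 = 1·63 + 19, so a_2 = 1
63 = 3·19 + 6, so a_3 = 3
19 = 3·6 + 1, so a_4 = 3
6 = 6·1 + 0, so a_5 = 6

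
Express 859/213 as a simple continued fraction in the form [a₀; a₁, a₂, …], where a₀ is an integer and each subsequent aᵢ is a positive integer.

859 ÷ 213 → quotient 4, remainder 7
213 ÷ 7 → quotient 30, remainder 3
7 ÷ 3 → quotient 2, remainder 1
3 ÷ 1 → quotient 3, remainder 0

[4; 30, 2, 3]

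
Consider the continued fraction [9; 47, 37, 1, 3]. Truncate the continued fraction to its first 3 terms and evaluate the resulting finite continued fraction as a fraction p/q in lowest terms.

15697/1740

a_0 = 9: 9/1
a_1 = 47: 424/47
a_2 = 37: 15697/1740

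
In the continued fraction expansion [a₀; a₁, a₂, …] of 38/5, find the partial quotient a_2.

1

Apply division with remainder until the remainder is 0:
38 ÷ 5 → quotient 7, remainder 3
5 ÷ 3 → quotient 1, remainder 2
3 ÷ 2 → quotient 1, remainder 1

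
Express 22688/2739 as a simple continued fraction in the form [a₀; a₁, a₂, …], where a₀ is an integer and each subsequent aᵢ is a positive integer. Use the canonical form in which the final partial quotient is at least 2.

[8; 3, 1, 1, 7, 1, 14, 3]

Run the Euclidean algorithm, recording each quotient:
⌊22688/2739⌋ = 8, remainder 776
⌊2739/776⌋ = 3, remainder 411
⌊776/411⌋ = 1, remainder 365
⌊411/365⌋ = 1, remainder 46
⌊365/46⌋ = 7, remainder 43
⌊46/43⌋ = 1, remainder 3
⌊43/3⌋ = 14, remainder 1
⌊3/1⌋ = 3, remainder 0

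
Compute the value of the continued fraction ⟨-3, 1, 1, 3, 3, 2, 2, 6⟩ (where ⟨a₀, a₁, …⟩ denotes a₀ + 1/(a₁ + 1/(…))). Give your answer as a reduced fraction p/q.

-2013/827

Start with 6.
2 + 1/(6/1) = 2 + 1/6 = 13/6
2 + 1/(13/6) = 2 + 6/13 = 32/13
3 + 1/(32/13) = 3 + 13/32 = 109/32
3 + 1/(109/32) = 3 + 32/109 = 359/109
1 + 1/(359/109) = 1 + 109/359 = 468/359
1 + 1/(468/359) = 1 + 359/468 = 827/468
-3 + 1/(827/468) = -3 + 468/827 = -2013/827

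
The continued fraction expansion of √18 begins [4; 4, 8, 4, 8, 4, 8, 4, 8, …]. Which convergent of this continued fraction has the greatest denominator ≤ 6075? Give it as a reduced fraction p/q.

19601/4620

a_0 = 4: 4/1  (≤ bound)
a_1 = 4: 17/4  (≤ bound)
a_2 = 8: 140/33  (≤ bound)
a_3 = 4: 577/136  (≤ bound)
a_4 = 8: 4756/1121  (≤ bound)
a_5 = 4: 19601/4620  (≤ bound)
a_6 = 8: 161564/38081  (> 6075, stop)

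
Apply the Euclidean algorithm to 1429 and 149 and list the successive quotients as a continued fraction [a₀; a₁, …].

Apply division with remainder until the remainder is 0:
1429 ÷ 149 → quotient 9, remainder 88
149 ÷ 88 → quotient 1, remainder 61
88 ÷ 61 → quotient 1, remainder 27
61 ÷ 27 → quotient 2, remainder 7
27 ÷ 7 → quotient 3, remainder 6
7 ÷ 6 → quotient 1, remainder 1
6 ÷ 1 → quotient 6, remainder 0

[9; 1, 1, 2, 3, 1, 6]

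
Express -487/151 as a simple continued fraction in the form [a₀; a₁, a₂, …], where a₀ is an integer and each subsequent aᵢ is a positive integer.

[-4; 1, 3, 2, 3, 1, 3]

-487 ÷ 151 → quotient -4, remainder 117
151 ÷ 117 → quotient 1, remainder 34
117 ÷ 34 → quotient 3, remainder 15
34 ÷ 15 → quotient 2, remainder 4
15 ÷ 4 → quotient 3, remainder 3
4 ÷ 3 → quotient 1, remainder 1
3 ÷ 1 → quotient 3, remainder 0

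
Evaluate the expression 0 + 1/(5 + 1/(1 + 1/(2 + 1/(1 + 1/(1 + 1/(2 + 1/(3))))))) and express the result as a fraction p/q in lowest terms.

61/349

a_0 = 0: 0/1
a_1 = 5: 1/5
a_2 = 1: 1/6
a_3 = 2: 3/17
a_4 = 1: 4/23
a_5 = 1: 7/40
a_6 = 2: 18/103
a_7 = 3: 61/349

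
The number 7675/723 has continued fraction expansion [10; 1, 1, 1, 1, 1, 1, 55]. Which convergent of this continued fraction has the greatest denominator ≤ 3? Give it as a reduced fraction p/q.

32/3

List convergents until the denominator exceeds the bound:
a_0 = 10: 10/1  (≤ bound)
a_1 = 1: 11/1  (≤ bound)
a_2 = 1: 21/2  (≤ bound)
a_3 = 1: 32/3  (≤ bound)
a_4 = 1: 53/5  (> 3, stop)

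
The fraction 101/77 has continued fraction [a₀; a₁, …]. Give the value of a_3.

101 ÷ 77 → quotient 1, remainder 24
77 ÷ 24 → quotient 3, remainder 5
24 ÷ 5 → quotient 4, remainder 4
5 ÷ 4 → quotient 1, remainder 1

1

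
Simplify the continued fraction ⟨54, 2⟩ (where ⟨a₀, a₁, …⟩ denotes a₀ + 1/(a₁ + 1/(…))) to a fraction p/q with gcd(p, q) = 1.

109/2

Collapse the nested fraction from the inside out:
Start with 2.
54 + 1/(2/1) = 54 + 1/2 = 109/2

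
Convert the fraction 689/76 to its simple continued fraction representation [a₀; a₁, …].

Run the Euclidean algorithm, recording each quotient:
689 ÷ 76 → quotient 9, remainder 5
76 ÷ 5 → quotient 15, remainder 1
5 ÷ 1 → quotient 5, remainder 0

[9; 15, 5]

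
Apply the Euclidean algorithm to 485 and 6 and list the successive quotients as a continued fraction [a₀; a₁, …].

485 = 80·6 + 5, so a_0 = 80
6 = 1·5 + 1, so a_1 = 1
5 = 5·1 + 0, so a_2 = 5

[80; 1, 5]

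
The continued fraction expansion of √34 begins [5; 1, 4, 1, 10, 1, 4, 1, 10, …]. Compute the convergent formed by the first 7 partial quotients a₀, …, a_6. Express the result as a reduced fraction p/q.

2035/349

Start with 4.
1 + 1/(4/1) = 1 + 1/4 = 5/4
10 + 1/(5/4) = 10 + 4/5 = 54/5
1 + 1/(54/5) = 1 + 5/54 = 59/54
4 + 1/(59/54) = 4 + 54/59 = 290/59
1 + 1/(290/59) = 1 + 59/290 = 349/290
5 + 1/(349/290) = 5 + 290/349 = 2035/349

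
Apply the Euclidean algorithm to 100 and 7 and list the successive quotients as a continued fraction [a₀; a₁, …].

[14; 3, 2]

100 = 14·7 + 2, so a_0 = 14
7 = 3·2 + 1, so a_1 = 3
2 = 2·1 + 0, so a_2 = 2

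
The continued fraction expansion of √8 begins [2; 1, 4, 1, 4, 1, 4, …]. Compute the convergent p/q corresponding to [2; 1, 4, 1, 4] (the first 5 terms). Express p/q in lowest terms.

82/29

Start with 4.
1 + 1/(4/1) = 1 + 1/4 = 5/4
4 + 1/(5/4) = 4 + 4/5 = 24/5
1 + 1/(24/5) = 1 + 5/24 = 29/24
2 + 1/(29/24) = 2 + 24/29 = 82/29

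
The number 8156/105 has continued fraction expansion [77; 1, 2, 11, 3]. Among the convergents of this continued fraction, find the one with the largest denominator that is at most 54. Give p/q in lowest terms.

2641/34

a_0 = 77: 77/1  (≤ bound)
a_1 = 1: 78/1  (≤ bound)
a_2 = 2: 233/3  (≤ bound)
a_3 = 11: 2641/34  (≤ bound)
a_4 = 3: 8156/105  (> 54, stop)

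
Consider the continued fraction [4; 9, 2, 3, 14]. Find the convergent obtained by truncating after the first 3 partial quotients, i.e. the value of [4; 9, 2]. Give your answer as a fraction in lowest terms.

78/19

a_0 = 4: 4/1
a_1 = 9: 37/9
a_2 = 2: 78/19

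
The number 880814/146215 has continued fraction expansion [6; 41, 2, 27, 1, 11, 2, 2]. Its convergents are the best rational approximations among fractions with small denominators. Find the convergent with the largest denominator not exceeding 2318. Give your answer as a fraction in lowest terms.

List convergents until the denominator exceeds the bound:
a_0 = 6: 6/1  (≤ bound)
a_1 = 41: 247/41  (≤ bound)
a_2 = 2: 500/83  (≤ bound)
a_3 = 27: 13747/2282  (≤ bound)
a_4 = 1: 14247/2365  (> 2318, stop)

13747/2282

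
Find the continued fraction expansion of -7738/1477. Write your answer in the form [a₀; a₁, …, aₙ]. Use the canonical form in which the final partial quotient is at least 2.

[-6; 1, 3, 5, 2, 3, 9]

-7738 = -6·1477 + 1124, so a_0 = -6
1477 = 1·1124 + 353, so a_1 = 1
1124 = 3·353 + 65, so a_2 = 3
353 = 5·65 + 28, so a_3 = 5
65 = 2·28 + 9, so a_4 = 2
28 = 3·9 + 1, so a_5 = 3
9 = 9·1 + 0, so a_6 = 9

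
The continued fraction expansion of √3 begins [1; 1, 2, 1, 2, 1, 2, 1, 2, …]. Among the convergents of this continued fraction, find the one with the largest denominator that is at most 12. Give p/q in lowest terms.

19/11

a_0 = 1: 1/1  (≤ bound)
a_1 = 1: 2/1  (≤ bound)
a_2 = 2: 5/3  (≤ bound)
a_3 = 1: 7/4  (≤ bound)
a_4 = 2: 19/11  (≤ bound)
a_5 = 1: 26/15  (> 12, stop)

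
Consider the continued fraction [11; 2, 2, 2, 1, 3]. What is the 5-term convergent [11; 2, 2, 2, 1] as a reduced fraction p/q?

Use the convergent recurrence hₖ = aₖ·hₖ₋₁ + hₖ₋₂ (and likewise for the denominators kₖ):
a_0 = 11: 11/1
a_1 = 2: 23/2
a_2 = 2: 57/5
a_3 = 2: 137/12
a_4 = 1: 194/17

194/17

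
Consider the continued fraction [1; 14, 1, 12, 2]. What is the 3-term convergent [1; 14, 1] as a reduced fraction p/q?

16/15

a_0 = 1: 1/1
a_1 = 14: 15/14
a_2 = 1: 16/15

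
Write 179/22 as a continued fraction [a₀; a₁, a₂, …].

Run the Euclidean algorithm, recording each quotient:
179 = 8·22 + 3, so a_0 = 8
22 = 7·3 + 1, so a_1 = 7
3 = 3·1 + 0, so a_2 = 3

[8; 7, 3]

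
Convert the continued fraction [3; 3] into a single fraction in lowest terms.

Start with 3.
3 + 1/(3/1) = 3 + 1/3 = 10/3

10/3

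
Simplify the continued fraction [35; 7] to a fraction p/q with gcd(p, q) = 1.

246/7

a_0 = 35: 35/1
a_1 = 7: 246/7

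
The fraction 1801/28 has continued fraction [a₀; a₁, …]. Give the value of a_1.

Run the Euclidean algorithm, recording each quotient:
1801 = 64·28 + 9, so a_0 = 64
28 = 3·9 + 1, so a_1 = 3

3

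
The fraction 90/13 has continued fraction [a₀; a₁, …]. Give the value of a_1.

1

Apply division with remainder until the remainder is 0:
⌊90/13⌋ = 6, remainder 12
⌊13/12⌋ = 1, remainder 1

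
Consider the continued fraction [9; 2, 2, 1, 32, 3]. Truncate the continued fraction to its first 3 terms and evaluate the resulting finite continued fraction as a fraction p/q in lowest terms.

a_0 = 9: 9/1
a_1 = 2: 19/2
a_2 = 2: 47/5

47/5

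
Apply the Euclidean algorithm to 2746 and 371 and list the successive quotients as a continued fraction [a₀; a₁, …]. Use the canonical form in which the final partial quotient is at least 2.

Run the Euclidean algorithm, recording each quotient:
2746 = 7·371 + 149, so a_0 = 7
371 = 2·149 + 73, so a_1 = 2
149 = 2·73 + 3, so a_2 = 2
73 = 24·3 + 1, so a_3 = 24
3 = 3·1 + 0, so a_4 = 3

[7; 2, 2, 24, 3]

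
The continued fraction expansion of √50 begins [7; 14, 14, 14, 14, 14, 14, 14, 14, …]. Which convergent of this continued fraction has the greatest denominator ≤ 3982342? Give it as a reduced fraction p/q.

a_0 = 7: 7/1  (≤ bound)
a_1 = 14: 99/14  (≤ bound)
a_2 = 14: 1393/197  (≤ bound)
a_3 = 14: 19601/2772  (≤ bound)
a_4 = 14: 275807/39005  (≤ bound)
a_5 = 14: 3880899/548842  (≤ bound)
a_6 = 14: 54608393/7722793  (> 3982342, stop)

3880899/548842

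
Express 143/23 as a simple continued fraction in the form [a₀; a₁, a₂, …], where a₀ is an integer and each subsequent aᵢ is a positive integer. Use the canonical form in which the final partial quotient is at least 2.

[6; 4, 1, 1, 2]

143 ÷ 23 → quotient 6, remainder 5
23 ÷ 5 → quotient 4, remainder 3
5 ÷ 3 → quotient 1, remainder 2
3 ÷ 2 → quotient 1, remainder 1
2 ÷ 1 → quotient 2, remainder 0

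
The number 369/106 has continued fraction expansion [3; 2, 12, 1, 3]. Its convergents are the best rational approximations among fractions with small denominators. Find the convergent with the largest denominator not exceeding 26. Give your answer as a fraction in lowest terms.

87/25

List convergents until the denominator exceeds the bound:
a_0 = 3: 3/1  (≤ bound)
a_1 = 2: 7/2  (≤ bound)
a_2 = 12: 87/25  (≤ bound)
a_3 = 1: 94/27  (> 26, stop)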